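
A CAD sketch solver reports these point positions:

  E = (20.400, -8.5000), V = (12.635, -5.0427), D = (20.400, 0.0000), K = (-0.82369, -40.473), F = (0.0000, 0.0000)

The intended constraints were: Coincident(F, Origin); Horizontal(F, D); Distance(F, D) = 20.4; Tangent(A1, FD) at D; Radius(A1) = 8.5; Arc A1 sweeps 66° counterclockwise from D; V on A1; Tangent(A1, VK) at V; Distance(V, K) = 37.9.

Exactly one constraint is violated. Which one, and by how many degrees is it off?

Tangent(A1, VK) at V — off by 3.20°.

F = (0.00, 0.00) ✓; F.y = 0.00, D.y = 0.00 ✓; |FD| = 20.40 ✓; ∠(ED, DF) = 90.00° ✓; |ED| = 8.500 ✓; bearing(E→V) − bearing(E→D) = 66.00° ✓; |EV| = 8.500 ✓; ∠(EV, VK) = 86.80° ✗; |VK| = 37.90 ✓.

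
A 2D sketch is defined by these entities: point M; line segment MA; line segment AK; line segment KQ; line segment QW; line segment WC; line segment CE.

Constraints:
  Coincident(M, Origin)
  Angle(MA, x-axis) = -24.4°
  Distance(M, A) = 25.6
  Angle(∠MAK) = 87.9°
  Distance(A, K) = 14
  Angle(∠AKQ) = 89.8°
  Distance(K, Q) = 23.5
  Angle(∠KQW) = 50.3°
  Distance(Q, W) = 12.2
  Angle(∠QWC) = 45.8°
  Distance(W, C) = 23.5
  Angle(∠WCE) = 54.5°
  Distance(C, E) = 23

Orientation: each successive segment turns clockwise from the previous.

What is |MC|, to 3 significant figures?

29.7

M is at the origin; MA runs at -24.4° with length 25.6, so A = (23.3, -10.6). ∠MAK = 87.9° gives AK at -116° from the x-axis; with |AK| = 14.0, K = (17.1, -23.1). ∠AKQ = 89.8° gives KQ at 153° from the x-axis; with |KQ| = 23.5, Q = (-3.93, -12.5). ∠KQW = 50.3° gives QW at 23.6° from the x-axis; with |QW| = 12.2, W = (7.25, -7.66). ∠QWC = 45.8° gives WC at -111° from the x-axis; with |WC| = 23.5, C = (-1.02, -29.7). Then |MC| = |C − M| = 29.7.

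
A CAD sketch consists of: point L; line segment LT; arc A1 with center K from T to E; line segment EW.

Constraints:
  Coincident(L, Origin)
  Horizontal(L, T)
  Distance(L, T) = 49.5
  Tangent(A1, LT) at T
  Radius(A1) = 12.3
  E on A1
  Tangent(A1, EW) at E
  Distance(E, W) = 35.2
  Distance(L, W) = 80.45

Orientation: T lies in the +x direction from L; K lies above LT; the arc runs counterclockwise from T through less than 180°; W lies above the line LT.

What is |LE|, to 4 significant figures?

62.62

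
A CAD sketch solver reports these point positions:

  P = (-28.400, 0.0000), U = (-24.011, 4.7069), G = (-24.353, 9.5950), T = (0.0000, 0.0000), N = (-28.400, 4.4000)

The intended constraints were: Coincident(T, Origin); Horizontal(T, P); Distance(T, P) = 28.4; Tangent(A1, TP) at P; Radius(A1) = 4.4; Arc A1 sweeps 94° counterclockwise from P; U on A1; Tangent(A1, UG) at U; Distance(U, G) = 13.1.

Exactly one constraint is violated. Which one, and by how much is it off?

Distance(U, G) = 13.1 — off by 8.20.

T = (0.00, 0.00) ✓; T.y = 0.00, P.y = 0.00 ✓; |TP| = 28.40 ✓; ∠(NP, PT) = 90.00° ✓; |NP| = 4.400 ✓; bearing(N→U) − bearing(N→P) = 94.00° ✓; |NU| = 4.400 ✓; ∠(NU, UG) = 90.00° ✓; |UG| = 4.900 ✗.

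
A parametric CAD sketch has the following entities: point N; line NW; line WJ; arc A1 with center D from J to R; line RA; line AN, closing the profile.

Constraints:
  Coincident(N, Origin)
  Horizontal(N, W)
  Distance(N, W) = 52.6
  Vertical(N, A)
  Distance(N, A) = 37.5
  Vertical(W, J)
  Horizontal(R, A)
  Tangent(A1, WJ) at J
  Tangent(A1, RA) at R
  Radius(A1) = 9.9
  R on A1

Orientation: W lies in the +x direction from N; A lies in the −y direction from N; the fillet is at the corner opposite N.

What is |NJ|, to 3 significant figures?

59.4

The virtual corner opposite N is at (52.6, -37.5). The tangent condition forces DJ to be normal to WJ and tangency of A1 to RA means the radius DR is perpendicular to RA, with radius 9.9, so the center D sits 9.9 in from both sides at D = (42.7, -27.6). That places the tangent points at J = (52.6, -27.6) on WJ and R = (42.7, -37.5) on RA. Then |NJ| = |J − N| = 59.4.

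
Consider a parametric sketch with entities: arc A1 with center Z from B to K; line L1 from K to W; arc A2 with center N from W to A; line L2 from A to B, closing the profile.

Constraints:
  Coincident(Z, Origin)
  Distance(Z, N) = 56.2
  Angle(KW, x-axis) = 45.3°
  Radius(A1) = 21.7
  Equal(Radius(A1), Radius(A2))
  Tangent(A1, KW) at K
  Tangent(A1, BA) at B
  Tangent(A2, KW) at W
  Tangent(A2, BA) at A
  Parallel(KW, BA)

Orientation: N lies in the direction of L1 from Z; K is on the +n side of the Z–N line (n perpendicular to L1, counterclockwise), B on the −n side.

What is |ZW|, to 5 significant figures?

60.244

The slot axis is L1's direction at 45.3°, so u = (cos 45.3°, sin 45.3°) = (0.70339, 0.71080) and n = (−sin 45.3°, cos 45.3°) = (-0.71080, 0.70339). Z is at the origin and N lies 56.2 along u from Z, so N = 56.2·u = (39.531, 39.947). Tangency of A1 to both parallel lines with radius 21.7 puts K and B at Z ± 21.7·n: K = (-15.424, 15.264), B = (15.424, -15.264). Equal radii place W and A the same way about N: W = N + 21.7·n = (24.106, 55.211), A = N − 21.7·n = (54.955, 24.683). Then |ZW| = |W − Z| = 60.244.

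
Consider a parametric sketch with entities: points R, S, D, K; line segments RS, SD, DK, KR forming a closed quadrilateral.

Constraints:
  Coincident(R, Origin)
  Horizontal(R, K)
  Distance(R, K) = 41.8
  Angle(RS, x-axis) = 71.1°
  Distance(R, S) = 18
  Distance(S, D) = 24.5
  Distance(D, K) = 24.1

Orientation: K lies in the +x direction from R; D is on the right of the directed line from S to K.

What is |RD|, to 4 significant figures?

18.55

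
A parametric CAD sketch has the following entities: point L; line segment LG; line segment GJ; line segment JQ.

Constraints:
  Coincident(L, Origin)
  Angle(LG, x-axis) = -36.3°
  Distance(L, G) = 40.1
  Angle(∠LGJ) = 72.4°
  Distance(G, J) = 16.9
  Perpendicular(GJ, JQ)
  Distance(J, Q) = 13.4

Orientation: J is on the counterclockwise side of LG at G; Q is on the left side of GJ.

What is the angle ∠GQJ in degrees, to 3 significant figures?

51.6°

L is at the origin; LG runs at -36.3° with length 40.1, so G = 40.1·(cos -36.3°, sin -36.3°) = (32.3, -23.7). ∠LGJ = 72.4°, so GJ runs at -36.3° + (180° − 72.4°) = 71.3° from the x-axis; with |GJ| = 16.9, J = G + 16.9·(cos 71.3°, sin 71.3°) = (37.7, -7.73). GJ ⟂ JQ; with |JQ| = 13.4 on the left of GJ, Q = J + 13.4·(-0.947, 0.321) = (25.0, -3.44). Then cos ∠GQJ = QG·QJ / (|QG||QJ|), giving 51.6°.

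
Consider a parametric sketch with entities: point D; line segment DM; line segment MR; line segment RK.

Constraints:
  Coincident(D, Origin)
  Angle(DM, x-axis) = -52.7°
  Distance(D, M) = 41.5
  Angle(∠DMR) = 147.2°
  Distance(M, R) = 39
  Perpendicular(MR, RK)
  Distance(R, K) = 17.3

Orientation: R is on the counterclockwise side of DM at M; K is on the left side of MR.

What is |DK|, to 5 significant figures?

74.065

D is at the origin; DM runs at -52.7° with length 41.5, so M = 41.5·(cos -52.7°, sin -52.7°) = (25.149, -33.012). ∠DMR = 147.2°, so MR runs at -52.7° + (180° − 147.2°) = -19.900° from the x-axis; with |MR| = 39.0, R = M + 39.0·(cos -19.900°, sin -19.900°) = (61.820, -46.287). MR is perpendicular to RK; with |RK| = 17.3 on the left of MR, K = R + 17.3·(0.34038, 0.94029) = (67.708, -30.020). Then |DK| = |K − D| = 74.065.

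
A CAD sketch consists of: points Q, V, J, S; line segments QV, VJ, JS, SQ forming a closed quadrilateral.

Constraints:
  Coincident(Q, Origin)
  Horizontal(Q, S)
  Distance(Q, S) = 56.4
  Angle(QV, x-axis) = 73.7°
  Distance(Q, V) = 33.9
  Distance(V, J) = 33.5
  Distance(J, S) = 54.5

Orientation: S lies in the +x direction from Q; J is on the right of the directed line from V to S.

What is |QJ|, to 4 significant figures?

1.902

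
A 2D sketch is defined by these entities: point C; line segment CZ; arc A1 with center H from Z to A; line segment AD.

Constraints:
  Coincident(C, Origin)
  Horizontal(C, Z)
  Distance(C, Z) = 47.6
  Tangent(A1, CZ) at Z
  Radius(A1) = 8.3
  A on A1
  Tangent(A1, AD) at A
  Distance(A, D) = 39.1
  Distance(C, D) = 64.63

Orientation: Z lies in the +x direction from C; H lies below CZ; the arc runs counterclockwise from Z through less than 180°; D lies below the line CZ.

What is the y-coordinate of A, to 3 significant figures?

-9.13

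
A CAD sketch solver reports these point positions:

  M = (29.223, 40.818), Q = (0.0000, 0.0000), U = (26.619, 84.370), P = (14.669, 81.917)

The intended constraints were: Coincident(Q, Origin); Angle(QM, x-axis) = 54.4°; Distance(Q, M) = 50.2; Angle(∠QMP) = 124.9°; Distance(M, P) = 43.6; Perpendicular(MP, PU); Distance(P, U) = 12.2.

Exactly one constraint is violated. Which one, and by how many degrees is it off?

Perpendicular(MP, PU) — off by 7.90°.

Q = (0.00, 0.00) ✓; QM at 54.40° ✓; |QM| = 50.20 ✓; ∠QMP = 124.9° ✓; |MP| = 43.60 ✓; ∠(MP, PU) = 97.90° ✗; |PU| = 12.20 ✓.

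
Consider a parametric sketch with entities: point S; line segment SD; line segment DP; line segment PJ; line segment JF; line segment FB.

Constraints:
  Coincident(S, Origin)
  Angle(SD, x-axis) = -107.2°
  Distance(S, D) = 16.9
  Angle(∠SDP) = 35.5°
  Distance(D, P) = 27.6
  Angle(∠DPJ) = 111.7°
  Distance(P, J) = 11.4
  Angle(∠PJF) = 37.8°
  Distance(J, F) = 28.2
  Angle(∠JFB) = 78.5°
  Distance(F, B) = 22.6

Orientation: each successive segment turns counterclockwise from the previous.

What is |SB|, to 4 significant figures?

31.60

S is at the origin; SD runs at -107.2° with length 16.9, so D = (-4.997, -16.14). ∠SDP = 35.5° gives DP at 37.30° from the x-axis; with |DP| = 27.6, P = (16.96, 0.5811). ∠DPJ = 111.7° gives PJ at 105.6° from the x-axis; with |PJ| = 11.4, J = (13.89, 11.56). ∠PJF = 37.8° gives JF at -112.2° from the x-axis; with |JF| = 28.2, F = (3.237, -14.55). ∠JFB = 78.5° gives FB at -10.70° from the x-axis; with |FB| = 22.6, B = (25.44, -18.74). Then |SB| = |B − S| = 31.60.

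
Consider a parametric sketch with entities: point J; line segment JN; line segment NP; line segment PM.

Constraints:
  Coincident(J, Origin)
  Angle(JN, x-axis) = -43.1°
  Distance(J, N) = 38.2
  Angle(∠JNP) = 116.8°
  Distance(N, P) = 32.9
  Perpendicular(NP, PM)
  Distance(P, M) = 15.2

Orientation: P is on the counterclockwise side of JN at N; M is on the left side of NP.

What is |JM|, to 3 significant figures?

53.6

J is at the origin; JN runs at -43.1° with length 38.2, so N = 38.2·(cos -43.1°, sin -43.1°) = (27.9, -26.1). ∠JNP = 116.8°, so NP runs at -43.1° + (180° − 116.8°) = 20.1° from the x-axis; with |NP| = 32.9, P = N + 32.9·(cos 20.1°, sin 20.1°) = (58.8, -14.8). NP ⟂ PM; with |PM| = 15.2 on the left of NP, M = P + 15.2·(-0.344, 0.939) = (53.6, -0.520). Then |JM| = |M − J| = 53.6.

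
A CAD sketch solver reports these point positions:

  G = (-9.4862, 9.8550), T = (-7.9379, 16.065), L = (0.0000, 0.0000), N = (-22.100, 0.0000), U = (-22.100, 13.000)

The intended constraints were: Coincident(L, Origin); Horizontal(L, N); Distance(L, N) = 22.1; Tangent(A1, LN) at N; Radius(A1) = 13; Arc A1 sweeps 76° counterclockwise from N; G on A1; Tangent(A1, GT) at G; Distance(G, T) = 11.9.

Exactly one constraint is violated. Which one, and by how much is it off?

Distance(G, T) = 11.9 — off by 5.50.

L = (0.00, 0.00) ✓; L.y = 0.00, N.y = 0.00 ✓; |LN| = 22.10 ✓; ∠(UN, NL) = 90.00° ✓; |UN| = 13.00 ✓; bearing(U→G) − bearing(U→N) = 76.00° ✓; |UG| = 13.00 ✓; ∠(UG, GT) = 90.00° ✓; |GT| = 6.400 ✗.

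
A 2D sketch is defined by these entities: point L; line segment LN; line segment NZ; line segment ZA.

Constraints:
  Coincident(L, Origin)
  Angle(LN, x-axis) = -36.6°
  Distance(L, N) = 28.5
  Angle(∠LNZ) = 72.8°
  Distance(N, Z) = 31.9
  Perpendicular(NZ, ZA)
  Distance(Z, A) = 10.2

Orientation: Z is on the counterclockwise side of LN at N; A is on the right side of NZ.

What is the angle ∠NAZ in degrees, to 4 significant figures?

72.27°

∠LNZ = 72.8°, so NZ runs at -36.6° + (180° − 72.8°) = 70.60° from the x-axis; with |NZ| = 31.9, Z = N + 31.9·(cos 70.60°, sin 70.60°) = (33.48, 13.10). NZ ⟂ ZA; with |ZA| = 10.2 on the right of NZ, A = Z + 10.2·(0.9432, -0.3322) = (43.10, 9.708). Then cos ∠NAZ = AN·AZ / (|AN||AZ|), giving 72.27°.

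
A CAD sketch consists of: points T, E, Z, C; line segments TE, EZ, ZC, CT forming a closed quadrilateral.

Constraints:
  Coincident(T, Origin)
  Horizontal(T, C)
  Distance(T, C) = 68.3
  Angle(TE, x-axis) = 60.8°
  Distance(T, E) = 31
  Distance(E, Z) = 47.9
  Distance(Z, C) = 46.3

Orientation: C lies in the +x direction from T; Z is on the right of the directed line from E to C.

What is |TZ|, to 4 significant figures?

32.76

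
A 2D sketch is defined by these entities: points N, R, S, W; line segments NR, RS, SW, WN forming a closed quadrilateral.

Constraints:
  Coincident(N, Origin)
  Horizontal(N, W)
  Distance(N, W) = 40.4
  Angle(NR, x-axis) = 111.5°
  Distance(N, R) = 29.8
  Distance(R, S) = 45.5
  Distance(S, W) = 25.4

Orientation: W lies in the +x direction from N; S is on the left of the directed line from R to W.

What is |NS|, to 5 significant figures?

42.412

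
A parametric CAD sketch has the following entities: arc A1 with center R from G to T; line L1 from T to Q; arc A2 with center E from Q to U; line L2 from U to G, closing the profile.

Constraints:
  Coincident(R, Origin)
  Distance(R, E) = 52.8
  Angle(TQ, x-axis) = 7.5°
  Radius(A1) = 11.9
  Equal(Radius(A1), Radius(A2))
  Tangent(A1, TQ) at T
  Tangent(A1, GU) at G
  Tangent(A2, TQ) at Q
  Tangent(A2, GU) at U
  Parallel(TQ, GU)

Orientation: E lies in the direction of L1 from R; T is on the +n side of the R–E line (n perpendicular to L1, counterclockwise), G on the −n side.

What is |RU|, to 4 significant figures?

54.12

The slot axis is L1's direction at 7.5°, so u = (cos 7.5°, sin 7.5°) = (0.9914, 0.1305) and n = (−sin 7.5°, cos 7.5°) = (-0.1305, 0.9914). R is at the origin and E lies 52.8 along u from R, so E = 52.8·u = (52.35, 6.892). Tangency of A1 to both parallel lines with radius 11.9 puts T and G at R ± 11.9·n: T = (-1.553, 11.80), G = (1.553, -11.80). Equal radii place Q and U the same way about E: Q = E + 11.9·n = (50.80, 18.69), U = E − 11.9·n = (53.90, -4.906). Then |RU| = |U − R| = 54.12.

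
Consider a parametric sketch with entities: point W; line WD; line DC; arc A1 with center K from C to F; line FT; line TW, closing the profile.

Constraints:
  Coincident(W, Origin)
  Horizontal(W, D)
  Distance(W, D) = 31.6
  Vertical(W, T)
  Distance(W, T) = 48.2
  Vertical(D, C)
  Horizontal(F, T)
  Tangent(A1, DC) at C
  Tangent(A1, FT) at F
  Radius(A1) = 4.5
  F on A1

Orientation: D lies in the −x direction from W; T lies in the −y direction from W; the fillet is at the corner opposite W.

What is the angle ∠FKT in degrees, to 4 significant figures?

80.57°

W is at the origin; WD is horizontal with |WD| = 31.6 and D on the −x side, so D = (-31.60, 0.000). WT is vertical with |WT| = 48.2 and T on the −y side, so T = (0.000, -48.20). The virtual corner opposite W is at (-31.60, -48.20). Tangency of A1 to DC means the radius KC is perpendicular to DC and the tangent condition forces KF to be normal to FT, with radius 4.5, so the center K sits 4.5 in from both sides at K = (-27.10, -43.70). That places the tangent points at C = (-31.60, -43.70) on DC and F = (-27.10, -48.20) on FT. Then cos ∠FKT = KF·KT / (|KF||KT|), giving 80.57°.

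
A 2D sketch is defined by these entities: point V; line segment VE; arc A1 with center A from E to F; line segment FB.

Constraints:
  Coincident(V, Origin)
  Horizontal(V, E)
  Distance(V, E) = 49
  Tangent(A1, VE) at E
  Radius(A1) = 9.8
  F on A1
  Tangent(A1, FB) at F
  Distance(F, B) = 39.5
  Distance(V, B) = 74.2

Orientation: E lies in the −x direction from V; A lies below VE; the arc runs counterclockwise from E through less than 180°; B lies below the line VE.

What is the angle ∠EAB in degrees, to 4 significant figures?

171.9°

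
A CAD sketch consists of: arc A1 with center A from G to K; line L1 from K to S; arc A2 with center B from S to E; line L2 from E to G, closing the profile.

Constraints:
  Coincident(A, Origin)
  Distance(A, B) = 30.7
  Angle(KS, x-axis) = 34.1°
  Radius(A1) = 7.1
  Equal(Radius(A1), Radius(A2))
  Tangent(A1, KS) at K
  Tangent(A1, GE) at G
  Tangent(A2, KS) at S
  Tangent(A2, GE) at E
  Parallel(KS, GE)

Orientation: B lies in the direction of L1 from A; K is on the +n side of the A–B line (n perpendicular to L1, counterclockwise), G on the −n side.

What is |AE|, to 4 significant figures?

31.51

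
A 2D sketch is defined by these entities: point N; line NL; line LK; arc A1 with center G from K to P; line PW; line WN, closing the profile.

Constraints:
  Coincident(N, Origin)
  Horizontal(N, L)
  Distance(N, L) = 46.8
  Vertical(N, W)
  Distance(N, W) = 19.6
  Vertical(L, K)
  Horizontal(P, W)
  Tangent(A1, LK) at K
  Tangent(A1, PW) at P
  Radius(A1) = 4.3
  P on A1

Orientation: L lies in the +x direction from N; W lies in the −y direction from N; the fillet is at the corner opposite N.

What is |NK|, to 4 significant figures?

49.24

N is at the origin; NL is horizontal with |NL| = 46.8 and L on the +x side, so L = (46.80, 0.000). NW is vertical with |NW| = 19.6 and W on the −y side, so W = (0.000, -19.60). The virtual corner opposite N is at (46.80, -19.60). Tangency of A1 to LK means the radius GK is perpendicular to LK and the tangent condition forces GP to be normal to PW, with radius 4.3, so the center G sits 4.3 in from both sides at G = (42.50, -15.30). That places the tangent points at K = (46.80, -15.30) on LK and P = (42.50, -19.60) on PW. Then |NK| = |K − N| = 49.24.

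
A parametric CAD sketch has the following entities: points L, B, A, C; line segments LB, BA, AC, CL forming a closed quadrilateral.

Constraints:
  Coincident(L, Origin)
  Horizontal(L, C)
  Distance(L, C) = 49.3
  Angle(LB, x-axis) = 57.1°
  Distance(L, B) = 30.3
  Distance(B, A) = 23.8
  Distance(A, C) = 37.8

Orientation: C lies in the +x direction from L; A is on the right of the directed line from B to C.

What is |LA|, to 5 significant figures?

11.759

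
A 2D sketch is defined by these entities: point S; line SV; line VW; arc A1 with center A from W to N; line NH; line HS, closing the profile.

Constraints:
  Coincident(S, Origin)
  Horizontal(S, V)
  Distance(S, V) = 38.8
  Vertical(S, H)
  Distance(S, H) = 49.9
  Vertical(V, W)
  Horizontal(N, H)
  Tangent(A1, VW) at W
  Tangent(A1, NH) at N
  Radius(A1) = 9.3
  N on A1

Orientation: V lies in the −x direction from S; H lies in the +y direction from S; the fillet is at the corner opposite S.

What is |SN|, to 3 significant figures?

58.0

S is at the origin; SV is horizontal with |SV| = 38.8 and V on the −x side, so V = (-38.8, 0.00). S and H share the same x with |SH| = 49.9 and H on the +y side, so H = (0.00, 49.9). The virtual corner opposite S is at (-38.8, 49.9). Since A1 is tangent to VW there, AW ⟂ VW and A1 meets NH tangentially, so AN is at right angles to NH, with radius 9.3, so the center A sits 9.3 in from both sides at A = (-29.5, 40.6). That places the tangent points at W = (-38.8, 40.6) on VW and N = (-29.5, 49.9) on NH. Then |SN| = |N − S| = 58.0.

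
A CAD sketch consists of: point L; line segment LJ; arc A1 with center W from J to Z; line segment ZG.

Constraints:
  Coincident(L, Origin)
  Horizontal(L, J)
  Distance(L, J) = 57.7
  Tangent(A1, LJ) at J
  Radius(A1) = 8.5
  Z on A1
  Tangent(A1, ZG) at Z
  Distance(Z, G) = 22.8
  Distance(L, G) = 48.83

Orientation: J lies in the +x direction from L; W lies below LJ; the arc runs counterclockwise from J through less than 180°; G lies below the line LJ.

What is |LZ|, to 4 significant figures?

50.12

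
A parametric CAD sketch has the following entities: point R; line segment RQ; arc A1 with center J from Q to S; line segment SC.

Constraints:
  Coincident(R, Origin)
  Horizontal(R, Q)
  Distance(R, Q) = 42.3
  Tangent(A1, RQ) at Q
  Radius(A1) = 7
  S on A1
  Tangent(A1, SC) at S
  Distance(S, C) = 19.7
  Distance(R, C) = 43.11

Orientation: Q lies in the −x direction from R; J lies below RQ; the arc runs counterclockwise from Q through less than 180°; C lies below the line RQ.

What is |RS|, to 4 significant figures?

48.89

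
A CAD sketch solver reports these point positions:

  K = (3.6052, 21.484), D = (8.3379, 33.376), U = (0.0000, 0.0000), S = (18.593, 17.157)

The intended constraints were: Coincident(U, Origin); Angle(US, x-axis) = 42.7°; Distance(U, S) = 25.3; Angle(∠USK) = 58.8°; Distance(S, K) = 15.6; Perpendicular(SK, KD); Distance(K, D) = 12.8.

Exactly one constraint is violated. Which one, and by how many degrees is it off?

Perpendicular(SK, KD) — off by 5.60°.

U = (0.00, 0.00) ✓; US at 42.70° ✓; |US| = 25.30 ✓; ∠USK = 58.80° ✓; |SK| = 15.60 ✓; ∠(SK, KD) = 95.60° ✗; |KD| = 12.80 ✓.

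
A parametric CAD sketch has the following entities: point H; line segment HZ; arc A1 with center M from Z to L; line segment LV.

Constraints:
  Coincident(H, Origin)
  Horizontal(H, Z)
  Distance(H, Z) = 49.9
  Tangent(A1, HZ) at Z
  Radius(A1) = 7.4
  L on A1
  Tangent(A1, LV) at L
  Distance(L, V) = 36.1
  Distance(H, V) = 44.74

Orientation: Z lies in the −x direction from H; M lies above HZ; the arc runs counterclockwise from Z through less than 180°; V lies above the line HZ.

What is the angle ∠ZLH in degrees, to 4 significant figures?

143.6°

H is at the origin; H and Z share the same y with |HZ| = 49.9 and Z on the −x side, so Z = (-49.90, 0.000). The tangent condition forces MZ to be normal to HZ, so M = Z + (0, 7.4) = (-49.90, 7.400). Since ML ⟂ LV (tangency), |MV| = √(7.4² + 36.1²) = 36.85 regardless of where L sits on A1. So V lies on both circle(H, 44.74) and circle(M, 36.85); the above-HZ intersection is V = (-26.62, 35.96). L is the foot of the tangent from V: L = (-43.34, 3.971).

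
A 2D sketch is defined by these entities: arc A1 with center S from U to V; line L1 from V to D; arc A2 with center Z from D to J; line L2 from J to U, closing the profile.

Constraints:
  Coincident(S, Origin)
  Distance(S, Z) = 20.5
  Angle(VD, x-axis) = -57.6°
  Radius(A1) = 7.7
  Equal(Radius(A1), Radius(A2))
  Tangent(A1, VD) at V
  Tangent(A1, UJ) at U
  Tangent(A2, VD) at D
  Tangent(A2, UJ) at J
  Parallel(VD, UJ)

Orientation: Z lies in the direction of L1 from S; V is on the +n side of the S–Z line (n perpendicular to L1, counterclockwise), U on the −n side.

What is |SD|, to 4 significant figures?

21.90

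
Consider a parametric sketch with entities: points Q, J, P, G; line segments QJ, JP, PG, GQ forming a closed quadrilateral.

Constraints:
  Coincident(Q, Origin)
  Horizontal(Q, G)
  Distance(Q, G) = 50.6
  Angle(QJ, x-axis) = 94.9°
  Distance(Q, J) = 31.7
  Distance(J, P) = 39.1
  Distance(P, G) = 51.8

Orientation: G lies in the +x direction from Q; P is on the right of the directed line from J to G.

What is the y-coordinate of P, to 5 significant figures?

-7.4622

Checks: |JP| = 39.10 ✓; |PG| = 51.80 ✓.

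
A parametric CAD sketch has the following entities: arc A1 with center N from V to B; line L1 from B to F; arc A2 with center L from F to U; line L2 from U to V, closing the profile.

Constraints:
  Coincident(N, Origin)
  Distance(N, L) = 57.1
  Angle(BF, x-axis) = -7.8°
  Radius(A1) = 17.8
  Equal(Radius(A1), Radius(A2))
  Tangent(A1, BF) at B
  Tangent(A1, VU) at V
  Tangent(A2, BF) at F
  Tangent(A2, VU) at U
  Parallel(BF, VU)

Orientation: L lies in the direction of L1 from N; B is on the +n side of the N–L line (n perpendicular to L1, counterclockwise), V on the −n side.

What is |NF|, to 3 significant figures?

59.8

The slot axis is L1's direction at -7.8°, so u = (cos -7.8°, sin -7.8°) = (0.991, -0.136) and n = (−sin -7.8°, cos -7.8°) = (0.136, 0.991). N is at the origin and L lies 57.1 along u from N, so L = 57.1·u = (56.6, -7.75). Tangency of A1 to both parallel lines with radius 17.8 puts B and V at N ± 17.8·n: B = (2.42, 17.6), V = (-2.42, -17.6). Equal radii place F and U the same way about L: F = L + 17.8·n = (59.0, 9.89), U = L − 17.8·n = (54.2, -25.4). Then |NF| = |F − N| = 59.8.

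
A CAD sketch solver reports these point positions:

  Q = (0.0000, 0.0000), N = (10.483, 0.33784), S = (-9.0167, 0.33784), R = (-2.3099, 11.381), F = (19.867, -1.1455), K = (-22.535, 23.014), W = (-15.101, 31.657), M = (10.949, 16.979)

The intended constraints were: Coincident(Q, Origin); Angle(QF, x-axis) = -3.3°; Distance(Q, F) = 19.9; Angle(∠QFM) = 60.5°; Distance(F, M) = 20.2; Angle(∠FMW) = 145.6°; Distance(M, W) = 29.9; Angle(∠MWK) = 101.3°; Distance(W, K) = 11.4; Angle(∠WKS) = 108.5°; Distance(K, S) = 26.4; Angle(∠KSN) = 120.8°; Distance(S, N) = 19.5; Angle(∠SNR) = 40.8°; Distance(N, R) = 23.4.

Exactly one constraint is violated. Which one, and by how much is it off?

Distance(N, R) = 23.4 — off by 6.50.

Q = (0.00, 0.00) ✓; QF at -3.300° ✓; |QF| = 19.90 ✓; ∠QFM = 60.50° ✓; |FM| = 20.20 ✓; ∠FMW = 145.6° ✓; |MW| = 29.90 ✓; ∠MWK = 101.3° ✓; |WK| = 11.40 ✓; ∠WKS = 108.5° ✓; |KS| = 26.40 ✓; ∠KSN = 120.8° ✓; |SN| = 19.50 ✓; ∠SNR = 40.80° ✓; |NR| = 16.90 ✗.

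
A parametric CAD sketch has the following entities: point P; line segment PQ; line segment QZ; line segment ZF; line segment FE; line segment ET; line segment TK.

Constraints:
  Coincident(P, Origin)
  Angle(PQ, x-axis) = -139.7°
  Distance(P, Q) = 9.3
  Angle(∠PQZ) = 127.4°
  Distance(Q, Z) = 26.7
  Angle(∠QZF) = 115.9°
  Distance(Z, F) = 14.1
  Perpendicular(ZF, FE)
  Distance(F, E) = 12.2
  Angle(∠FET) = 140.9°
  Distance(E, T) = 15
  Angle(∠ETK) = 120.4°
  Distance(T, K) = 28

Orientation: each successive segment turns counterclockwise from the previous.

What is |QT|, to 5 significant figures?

16.303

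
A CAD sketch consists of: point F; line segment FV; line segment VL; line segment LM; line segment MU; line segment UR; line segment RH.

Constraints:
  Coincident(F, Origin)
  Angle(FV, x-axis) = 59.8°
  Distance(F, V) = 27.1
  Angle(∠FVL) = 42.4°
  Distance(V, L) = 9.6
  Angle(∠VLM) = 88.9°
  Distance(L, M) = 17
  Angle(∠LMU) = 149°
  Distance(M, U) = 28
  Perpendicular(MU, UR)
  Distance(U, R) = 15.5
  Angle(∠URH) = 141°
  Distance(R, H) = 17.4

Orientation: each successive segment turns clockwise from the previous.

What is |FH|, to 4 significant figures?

44.44

F is at the origin; FV runs at 59.8° with length 27.1, so V = (13.63, 23.42). ∠FVL = 42.4° gives VL at -77.80° from the x-axis; with |VL| = 9.6, L = (15.66, 14.04). ∠VLM = 88.9° gives LM at -168.9° from the x-axis; with |LM| = 17.0, M = (-1.021, 10.77). ∠LMU = 149.0° gives MU at 160.1° from the x-axis; with |MU| = 28.0, U = (-27.35, 20.30). MU ⟂ UR, so UR runs at 70.10°; with |UR| = 15.5, R = (-22.07, 34.87). ∠URH = 141.0° gives RH at 31.10° from the x-axis; with |RH| = 17.4, H = (-7.175, 43.86). Then |FH| = |H − F| = 44.44.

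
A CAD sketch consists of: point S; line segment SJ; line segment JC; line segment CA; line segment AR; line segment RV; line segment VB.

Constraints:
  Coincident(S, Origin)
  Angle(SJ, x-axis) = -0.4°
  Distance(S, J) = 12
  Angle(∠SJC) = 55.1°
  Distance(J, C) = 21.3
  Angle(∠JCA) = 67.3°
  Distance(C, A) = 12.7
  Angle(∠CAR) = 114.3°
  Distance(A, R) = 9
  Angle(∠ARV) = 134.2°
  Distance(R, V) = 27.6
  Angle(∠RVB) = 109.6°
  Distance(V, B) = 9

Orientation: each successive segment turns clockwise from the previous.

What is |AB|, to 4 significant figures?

36.95

∠ARV = 134.2° gives RV at 10.50° from the x-axis; with |RV| = 27.6, V = (25.09, 5.820). ∠RVB = 109.6° gives VB at -59.90° from the x-axis; with |VB| = 9.0, B = (29.61, -1.966). Then |AB| = |B − A| = 36.95.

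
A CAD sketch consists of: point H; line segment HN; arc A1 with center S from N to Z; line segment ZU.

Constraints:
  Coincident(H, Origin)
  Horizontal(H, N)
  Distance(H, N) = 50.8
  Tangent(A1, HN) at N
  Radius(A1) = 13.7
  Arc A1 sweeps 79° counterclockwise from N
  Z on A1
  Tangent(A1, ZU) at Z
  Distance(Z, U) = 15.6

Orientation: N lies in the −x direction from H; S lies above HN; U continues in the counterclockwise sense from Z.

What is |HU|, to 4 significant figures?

43.34

On A1, N sits at bearing -90° from S; a 79° counterclockwise sweep puts Z at bearing -11°, so Z = S + 13.7·(cos -11°, sin -11°) = (-37.35, 11.09). The tangent condition forces SZ to be normal to ZU, so ZU runs along (−sin -11°, cos -11°); with |ZU| = 15.6, U = (-34.38, 26.40). Then |HU| = |U − H| = 43.34.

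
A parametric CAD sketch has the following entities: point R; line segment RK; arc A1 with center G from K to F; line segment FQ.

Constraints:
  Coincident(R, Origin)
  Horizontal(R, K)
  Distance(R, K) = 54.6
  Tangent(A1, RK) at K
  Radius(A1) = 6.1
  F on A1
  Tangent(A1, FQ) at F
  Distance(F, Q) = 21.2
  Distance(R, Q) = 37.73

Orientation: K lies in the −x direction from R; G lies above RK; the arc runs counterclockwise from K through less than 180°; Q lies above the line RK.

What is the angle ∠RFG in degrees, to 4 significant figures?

132.2°

Checks: |GF| = 6.100 ✓; ∠(GF, FQ) = 90.00° ✓; |FQ| = 21.20 ✓; |RQ| = 37.73 ✓.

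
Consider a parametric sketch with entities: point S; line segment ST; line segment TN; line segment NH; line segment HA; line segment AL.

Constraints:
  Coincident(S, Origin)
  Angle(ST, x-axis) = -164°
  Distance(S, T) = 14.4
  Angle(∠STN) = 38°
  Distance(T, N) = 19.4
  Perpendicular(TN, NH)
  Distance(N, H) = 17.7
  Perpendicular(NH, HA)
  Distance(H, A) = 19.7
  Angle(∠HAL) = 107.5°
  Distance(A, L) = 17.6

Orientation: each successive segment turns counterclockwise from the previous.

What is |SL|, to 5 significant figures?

18.713

S is at the origin; ST runs at -164.0° with length 14.4, so T = (-13.842, -3.9692). ∠STN = 38.0° gives TN at -22.000° from the x-axis; with |TN| = 19.4, N = (4.1452, -11.237). TN ⟂ NH, so NH runs at 68.000°; with |NH| = 17.7, H = (10.776, 5.1746). NH is perpendicular to HA, so HA runs at 158.00°; with |HA| = 19.7, A = (-7.4898, 12.554). ∠HAL = 107.5° gives AL at -129.50° from the x-axis; with |AL| = 17.6, L = (-18.685, -1.0262). Then |SL| = |L − S| = 18.713.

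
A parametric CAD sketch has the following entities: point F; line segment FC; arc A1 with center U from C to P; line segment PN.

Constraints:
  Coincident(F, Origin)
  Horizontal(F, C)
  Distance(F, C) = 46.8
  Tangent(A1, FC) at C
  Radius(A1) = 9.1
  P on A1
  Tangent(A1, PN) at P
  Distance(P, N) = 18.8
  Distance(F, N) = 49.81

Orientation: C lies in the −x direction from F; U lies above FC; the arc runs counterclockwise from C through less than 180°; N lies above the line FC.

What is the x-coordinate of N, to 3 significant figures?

-40.5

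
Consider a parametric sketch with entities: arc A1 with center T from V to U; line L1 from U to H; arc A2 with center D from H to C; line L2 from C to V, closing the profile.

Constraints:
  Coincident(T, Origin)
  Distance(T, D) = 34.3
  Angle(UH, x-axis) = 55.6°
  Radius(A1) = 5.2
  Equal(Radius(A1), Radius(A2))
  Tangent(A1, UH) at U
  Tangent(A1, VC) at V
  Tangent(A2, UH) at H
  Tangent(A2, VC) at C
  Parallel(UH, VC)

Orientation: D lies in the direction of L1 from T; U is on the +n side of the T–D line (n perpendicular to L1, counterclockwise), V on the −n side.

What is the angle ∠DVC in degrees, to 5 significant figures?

8.6206°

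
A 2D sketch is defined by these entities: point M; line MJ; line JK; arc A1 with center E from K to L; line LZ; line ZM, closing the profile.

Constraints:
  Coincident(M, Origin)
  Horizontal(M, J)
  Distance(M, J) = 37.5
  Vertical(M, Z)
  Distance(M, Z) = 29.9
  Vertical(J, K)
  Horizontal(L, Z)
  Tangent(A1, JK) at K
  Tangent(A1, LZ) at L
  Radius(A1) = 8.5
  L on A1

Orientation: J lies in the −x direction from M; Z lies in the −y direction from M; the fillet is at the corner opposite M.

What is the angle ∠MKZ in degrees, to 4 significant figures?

42.48°

M is at the origin; MJ is horizontal with |MJ| = 37.5 and J on the −x side, so J = (-37.50, 0.000). MZ is vertical with |MZ| = 29.9 and Z on the −y side, so Z = (0.000, -29.90). The virtual corner opposite M is at (-37.50, -29.90). Tangency of A1 to JK means the radius EK is perpendicular to JK and A1 meets LZ tangentially, so EL is at right angles to LZ, with radius 8.5, so the center E sits 8.5 in from both sides at E = (-29.00, -21.40). That places the tangent points at K = (-37.50, -21.40) on JK and L = (-29.00, -29.90) on LZ. Then cos ∠MKZ = KM·KZ / (|KM||KZ|), giving 42.48°.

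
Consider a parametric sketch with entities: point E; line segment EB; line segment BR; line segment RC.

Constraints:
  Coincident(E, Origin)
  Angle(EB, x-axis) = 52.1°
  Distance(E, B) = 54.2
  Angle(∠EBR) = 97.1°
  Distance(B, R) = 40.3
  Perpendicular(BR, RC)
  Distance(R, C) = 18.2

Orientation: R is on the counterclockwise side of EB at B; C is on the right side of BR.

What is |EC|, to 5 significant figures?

85.969

∠EBR = 97.1°, so BR runs at 52.1° + (180° − 97.1°) = 135.00° from the x-axis; with |BR| = 40.3, R = B + 40.3·(cos 135.00°, sin 135.00°) = (4.7979, 71.265). BR is perpendicular to RC; with |RC| = 18.2 on the right of BR, C = R + 18.2·(0.70711, 0.70711) = (17.667, 84.134). Then |EC| = |C − E| = 85.969.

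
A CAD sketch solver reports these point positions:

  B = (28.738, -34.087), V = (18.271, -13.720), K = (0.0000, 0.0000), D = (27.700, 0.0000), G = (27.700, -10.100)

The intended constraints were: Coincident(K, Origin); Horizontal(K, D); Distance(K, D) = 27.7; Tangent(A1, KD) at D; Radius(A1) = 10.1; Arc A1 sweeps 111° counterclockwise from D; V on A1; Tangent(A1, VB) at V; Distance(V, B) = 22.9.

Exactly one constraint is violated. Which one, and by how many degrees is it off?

Tangent(A1, VB) at V — off by 6.20°.

K = (0.00, 0.00) ✓; K.y = 0.00, D.y = 0.00 ✓; |KD| = 27.70 ✓; ∠(GD, DK) = 90.00° ✓; |GD| = 10.10 ✓; bearing(G→V) − bearing(G→D) = 111.0° ✓; |GV| = 10.10 ✓; ∠(GV, VB) = 83.80° ✗; |VB| = 22.90 ✓.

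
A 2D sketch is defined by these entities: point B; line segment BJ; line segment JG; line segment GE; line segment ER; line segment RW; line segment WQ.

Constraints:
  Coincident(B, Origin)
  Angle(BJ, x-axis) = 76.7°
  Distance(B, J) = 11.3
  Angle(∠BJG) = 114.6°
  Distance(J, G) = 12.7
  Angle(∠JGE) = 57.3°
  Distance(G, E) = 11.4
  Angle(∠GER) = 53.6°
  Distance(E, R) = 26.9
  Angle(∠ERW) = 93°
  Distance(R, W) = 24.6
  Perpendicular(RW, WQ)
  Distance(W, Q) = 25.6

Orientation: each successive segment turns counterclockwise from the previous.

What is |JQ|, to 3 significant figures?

29.9

B is at the origin; BJ runs at 76.7° with length 11.3, so J = (2.60, 11.0). ∠BJG = 114.6° gives JG at 142° from the x-axis; with |JG| = 12.7, G = (-7.42, 18.8). ∠JGE = 57.3° gives GE at -95.2° from the x-axis; with |GE| = 11.4, E = (-8.46, 7.45). ∠GER = 53.6° gives ER at 31.2° from the x-axis; with |ER| = 26.9, R = (14.6, 21.4). ∠ERW = 93.0° gives RW at 118° from the x-axis; with |RW| = 24.6, W = (2.93, 43.1). The perpendicularity gives WQ at right angles to RW, so WQ runs at -152°; with |WQ| = 25.6, Q = (-19.6, 31.0). Then |JQ| = |Q − J| = 29.9.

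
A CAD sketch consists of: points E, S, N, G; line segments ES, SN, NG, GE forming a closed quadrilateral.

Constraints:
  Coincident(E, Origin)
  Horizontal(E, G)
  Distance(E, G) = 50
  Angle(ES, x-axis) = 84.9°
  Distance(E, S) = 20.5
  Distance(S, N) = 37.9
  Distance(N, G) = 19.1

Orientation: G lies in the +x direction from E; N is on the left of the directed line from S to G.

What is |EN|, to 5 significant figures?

42.548

E is at the origin; EG is horizontal with |EG| = 50.0 and G in +x, so G = (50.0, 0). ES runs at 84.9° with |ES| = 20.5, so S = (1.8223, 20.419). N is determined by |SN| = 37.9 and |NG| = 19.1 together: it lies at the intersection of circle(S, 37.9) and circle(G, 19.1). With |SG| = 52.326, the foot of the radical line on SG is 36.403 from S and the perpendicular offset is √(37.9² − 36.403²) = 10.548. Taking the left-of-SG solution: N = (39.455, 15.925).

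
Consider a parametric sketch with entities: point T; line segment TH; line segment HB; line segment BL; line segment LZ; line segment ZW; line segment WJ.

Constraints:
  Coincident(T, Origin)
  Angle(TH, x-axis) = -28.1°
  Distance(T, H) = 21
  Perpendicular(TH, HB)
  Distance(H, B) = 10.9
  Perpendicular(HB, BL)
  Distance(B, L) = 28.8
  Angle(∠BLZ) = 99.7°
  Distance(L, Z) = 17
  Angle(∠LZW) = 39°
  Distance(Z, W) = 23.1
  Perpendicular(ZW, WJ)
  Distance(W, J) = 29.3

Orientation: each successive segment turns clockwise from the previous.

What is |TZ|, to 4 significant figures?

12.17

T is at the origin; TH runs at -28.1° with length 21.0, so H = (18.52, -9.891). The perpendicularity gives HB at right angles to TH, so HB runs at -118.1°; with |HB| = 10.9, B = (13.39, -19.51). HB ⟂ BL, so BL runs at 151.9°; with |BL| = 28.8, L = (-12.01, -5.941). ∠BLZ = 99.7° gives LZ at 71.60° from the x-axis; with |LZ| = 17.0, Z = (-6.649, 10.19). Then |TZ| = |Z − T| = 12.17.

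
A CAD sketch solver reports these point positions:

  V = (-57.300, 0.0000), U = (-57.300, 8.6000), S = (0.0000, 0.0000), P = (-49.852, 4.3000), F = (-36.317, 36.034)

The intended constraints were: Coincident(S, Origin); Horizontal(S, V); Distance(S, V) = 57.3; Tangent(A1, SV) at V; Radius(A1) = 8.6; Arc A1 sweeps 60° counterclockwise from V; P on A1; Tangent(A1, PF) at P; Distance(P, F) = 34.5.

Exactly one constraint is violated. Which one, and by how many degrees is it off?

Tangent(A1, PF) at P — off by 6.90°.

S = (0.00, 0.00) ✓; S.y = 0.00, V.y = 0.00 ✓; |SV| = 57.30 ✓; ∠(UV, VS) = 90.00° ✓; |UV| = 8.600 ✓; bearing(U→P) − bearing(U→V) = 60.00° ✓; |UP| = 8.600 ✓; ∠(UP, PF) = 83.10° ✗; |PF| = 34.50 ✓.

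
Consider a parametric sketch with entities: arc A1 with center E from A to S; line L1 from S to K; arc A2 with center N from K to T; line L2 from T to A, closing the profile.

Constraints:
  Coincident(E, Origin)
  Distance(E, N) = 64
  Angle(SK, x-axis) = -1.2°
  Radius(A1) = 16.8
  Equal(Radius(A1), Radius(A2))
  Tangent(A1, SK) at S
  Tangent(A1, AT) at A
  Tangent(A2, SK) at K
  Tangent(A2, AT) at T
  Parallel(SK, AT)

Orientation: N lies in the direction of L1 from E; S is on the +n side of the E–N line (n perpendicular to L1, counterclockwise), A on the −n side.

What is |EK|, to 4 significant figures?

66.17

The slot axis is L1's direction at -1.2°, so u = (cos -1.2°, sin -1.2°) = (0.9998, -0.02094) and n = (−sin -1.2°, cos -1.2°) = (0.02094, 0.9998). E is at the origin and N lies 64.0 along u from E, so N = 64.0·u = (63.99, -1.340). Tangency of A1 to both parallel lines with radius 16.8 puts S and A at E ± 16.8·n: S = (0.3518, 16.80), A = (-0.3518, -16.80). Equal radii place K and T the same way about N: K = N + 16.8·n = (64.34, 15.46), T = N − 16.8·n = (63.63, -18.14). Then |EK| = |K − E| = 66.17.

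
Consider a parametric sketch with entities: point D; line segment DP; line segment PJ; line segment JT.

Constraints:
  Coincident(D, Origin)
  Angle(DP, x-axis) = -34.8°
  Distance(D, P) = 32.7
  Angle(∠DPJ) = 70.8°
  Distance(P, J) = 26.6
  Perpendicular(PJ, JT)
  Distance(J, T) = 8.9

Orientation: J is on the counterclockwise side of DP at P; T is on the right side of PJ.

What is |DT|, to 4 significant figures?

42.82

∠DPJ = 70.8°, so PJ runs at -34.8° + (180° − 70.8°) = 74.40° from the x-axis; with |PJ| = 26.6, J = P + 26.6·(cos 74.40°, sin 74.40°) = (34.00, 6.958). PJ is perpendicular to JT; with |JT| = 8.9 on the right of PJ, T = J + 8.9·(0.9632, -0.2689) = (42.58, 4.564). Then |DT| = |T − D| = 42.82.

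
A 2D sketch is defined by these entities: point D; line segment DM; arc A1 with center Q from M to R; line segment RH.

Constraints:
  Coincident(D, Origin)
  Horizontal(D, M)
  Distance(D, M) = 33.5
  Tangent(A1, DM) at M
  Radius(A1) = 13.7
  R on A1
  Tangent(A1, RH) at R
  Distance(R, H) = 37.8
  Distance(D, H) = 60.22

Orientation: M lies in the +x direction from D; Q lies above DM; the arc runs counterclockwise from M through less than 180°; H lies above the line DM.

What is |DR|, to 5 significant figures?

49.839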